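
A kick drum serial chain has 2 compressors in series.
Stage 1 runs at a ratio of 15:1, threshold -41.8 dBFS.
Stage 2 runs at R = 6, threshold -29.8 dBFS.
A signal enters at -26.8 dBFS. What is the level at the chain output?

Stage 1: 15 dB above -41.8 dBFS, reduced 15:1 to 1 dB above → -40.8 dBFS.
Stage 2: below threshold (-40.8 ≤ -29.8); passes unchanged; output -40.8 dBFS.

-40.8 dBFS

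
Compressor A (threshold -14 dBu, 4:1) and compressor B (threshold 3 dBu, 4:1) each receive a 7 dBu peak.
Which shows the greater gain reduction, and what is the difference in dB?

A, by 12.75 dB

A: 21 dB over, compressed to 5.25 dB over, so 15.75 dB of GR.
B: 4 dB over, compressed to 1 dB over, so 3 dB of GR.
A applies 12.75 dB more gain reduction.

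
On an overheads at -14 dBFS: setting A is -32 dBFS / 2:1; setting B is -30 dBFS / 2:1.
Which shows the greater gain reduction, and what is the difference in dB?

A: overshoot 18 dB → output overshoot 9 dB → GR 9 dB.
B: overshoot 16 dB → output overshoot 8 dB → GR 8 dB.
A reduces 1 dB more.

A, by 1 dB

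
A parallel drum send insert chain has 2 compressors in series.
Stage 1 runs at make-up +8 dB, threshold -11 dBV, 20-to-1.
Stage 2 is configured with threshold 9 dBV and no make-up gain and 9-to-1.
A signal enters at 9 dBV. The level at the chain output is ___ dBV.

Stage 1: overshoot 20 dB → 20/20 = 1 dB → -10 dBV; +8 dB make-up → -2 dBV.
Stage 2: below threshold (-2 ≤ 9); passes unchanged; output -2 dBV.

-2 dBV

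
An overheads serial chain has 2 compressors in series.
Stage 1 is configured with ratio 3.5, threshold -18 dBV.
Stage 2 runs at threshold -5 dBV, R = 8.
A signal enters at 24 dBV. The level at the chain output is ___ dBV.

-6 dBV

Stage 1: 42 dB above -18 dBV, reduced 3.5:1 to 12 dB above → -6 dBV.
Stage 2: -6 dBV ≤ -5 dBV, so stage 2 doesn't engage; output -6 dBV.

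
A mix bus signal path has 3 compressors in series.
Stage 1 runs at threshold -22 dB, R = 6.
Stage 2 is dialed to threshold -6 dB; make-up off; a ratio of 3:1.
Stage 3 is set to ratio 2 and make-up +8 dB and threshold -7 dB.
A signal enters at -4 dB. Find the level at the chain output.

Stage 1: -4 dB is 18 dB over -22 dB; at 6:1 that becomes 3 dB over, giving -19 dB.
Stage 2: -19 dB ≤ -6 dB, so stage 2 doesn't engage; output -19 dB.
Stage 3: below threshold (-19 ≤ -7); passes unchanged; make-up brings it to -11 dB.

-11 dB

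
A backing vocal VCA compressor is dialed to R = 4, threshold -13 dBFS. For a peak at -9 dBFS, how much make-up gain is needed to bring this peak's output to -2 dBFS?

10 dB

The peak compresses to -13 + 4/4 = -12 dBFS.
To reach -2 dBFS requires -2 − (-12) = 10 dB of make-up.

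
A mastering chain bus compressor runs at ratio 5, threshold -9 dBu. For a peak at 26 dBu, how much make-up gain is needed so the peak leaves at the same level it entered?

28 dB

The peak compresses to -9 + 35/5 = -2 dBu.
To reach 26 dBu requires 26 − (-2) = 28 dB of make-up.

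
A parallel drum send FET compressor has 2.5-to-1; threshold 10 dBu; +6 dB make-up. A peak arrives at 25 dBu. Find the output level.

22 dBu

Overshoot: 25 − 10 = 15 dB.
2.5:1 compression reduces that to 15/2.5 = 6 dB over.
So the level is 10 + 6 = 16 dBu; make-up adds 6 dB, giving 22 dBu.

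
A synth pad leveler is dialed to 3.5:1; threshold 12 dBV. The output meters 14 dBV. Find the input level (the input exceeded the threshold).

Post-compression overshoot = 14 − 12 = 2 dB.
Before 3.5:1 compression the overshoot was 2 × 3.5 = 7 dB, so input = 12 + 7 = 19 dBV.

19 dBV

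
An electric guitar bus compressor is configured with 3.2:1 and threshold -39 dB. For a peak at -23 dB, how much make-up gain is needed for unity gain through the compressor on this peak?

11 dB

Overshoot 16 dB → 16/3.2 = 5 dB after compression, so the compressed level is -39 + 5 = -34 dB.
Make-up = target − compressed = -23 − (-34) = 11 dB.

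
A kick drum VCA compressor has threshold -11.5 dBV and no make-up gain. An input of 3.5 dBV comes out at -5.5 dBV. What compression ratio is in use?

Input overshoot = 3.5 − (-11.5) = 15 dB; output overshoot = -5.5 − (-11.5) = 6 dB.
Ratio = 15 / 6 = 2.5.

2.5:1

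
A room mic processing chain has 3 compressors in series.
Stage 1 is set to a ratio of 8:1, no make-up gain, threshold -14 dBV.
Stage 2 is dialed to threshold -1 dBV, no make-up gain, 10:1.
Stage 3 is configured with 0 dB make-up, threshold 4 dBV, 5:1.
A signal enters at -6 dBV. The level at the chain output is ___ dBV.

-13 dBV

Stage 1: -6 dBV is 8 dB over -14 dBV; at 8:1 that becomes 1 dB over, giving -13 dBV.
Stage 2: -13 dBV ≤ -1 dBV, so stage 2 doesn't engage; output -13 dBV.
Stage 3: below threshold (-13 ≤ 4); passes unchanged; output -13 dBV.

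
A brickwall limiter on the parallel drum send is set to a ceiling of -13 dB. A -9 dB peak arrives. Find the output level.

-13 dB

A brickwall limiter is an ∞:1 compressor: any input above the ceiling is clamped to -13 dB.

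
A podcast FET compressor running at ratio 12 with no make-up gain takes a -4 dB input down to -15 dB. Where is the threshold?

Gain reduction = -4 − (-15) = 11 dB; output overshoot = GR / (R − 1) = 11 / 11 = 1 dB.
Threshold = output − output overshoot = -15 − 1 = -16 dB.

-16 dB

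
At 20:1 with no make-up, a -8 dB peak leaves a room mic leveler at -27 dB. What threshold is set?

Gain reduction = -8 − (-27) = 19 dB; output overshoot = GR / (R − 1) = 19 / 19 = 1 dB.
Threshold = output − output overshoot = -27 − 1 = -28 dB.

-28 dB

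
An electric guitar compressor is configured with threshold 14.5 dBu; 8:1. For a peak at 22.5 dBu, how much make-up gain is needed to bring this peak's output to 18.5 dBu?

Overshoot 8 dB → 8/8 = 1 dB after compression, so the compressed level is 14.5 + 1 = 15.5 dBu.
Make-up = target − compressed = 18.5 − 15.5 = 3 dB.

3 dB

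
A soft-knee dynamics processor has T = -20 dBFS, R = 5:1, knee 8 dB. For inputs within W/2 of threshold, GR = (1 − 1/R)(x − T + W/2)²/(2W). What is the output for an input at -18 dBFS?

-19.8 dBFS

x − T + W/2 = -18 − (-20) + 4 = 6.
GR = (1 − 1/5) × 6² / 16 = 0.8 × 36 / 16 = 1.8 dB.
Output = -18 − 1.8 = -19.8 dBFS.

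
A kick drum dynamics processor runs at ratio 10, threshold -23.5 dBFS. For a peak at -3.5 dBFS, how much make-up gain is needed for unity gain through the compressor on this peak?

18 dB

Without make-up, output = threshold + overshoot/10 = -23.5 + 2 = -21.5 dBFS.
Gap to target: 18 dB.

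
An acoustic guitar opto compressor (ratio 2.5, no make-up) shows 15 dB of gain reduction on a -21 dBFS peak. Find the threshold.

Input is 25 dB above T (since output overshoot × R = input overshoot: (-36 − T)·2.5 = -21 − T gives T = -46 dBFS).
Check: -46 + (-21 − (-46))/2.5 = -46 + 10 = -36 dBFS. ✓

-46 dBFS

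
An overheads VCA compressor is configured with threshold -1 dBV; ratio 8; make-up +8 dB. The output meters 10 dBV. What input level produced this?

Remove make-up: 10 − 8 = 2 dBV.
That's 3 dB above the -1 dBV threshold.
Undo the ratio: input overshoot = 3 × 8 = 24 dB, giving input = 23 dBV.

23 dBV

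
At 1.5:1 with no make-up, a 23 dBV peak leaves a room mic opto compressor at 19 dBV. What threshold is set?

Input is 12 dB above T (since output overshoot × R = input overshoot: (19 − T)·1.5 = 23 − T gives T = 11 dBV).
Check: 11 + (23 − 11)/1.5 = 11 + 8 = 19 dBV. ✓

11 dBV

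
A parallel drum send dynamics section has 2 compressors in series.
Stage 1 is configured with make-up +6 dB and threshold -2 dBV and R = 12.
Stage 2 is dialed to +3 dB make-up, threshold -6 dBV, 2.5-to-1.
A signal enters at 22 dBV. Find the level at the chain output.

1.8 dBV

Stage 1: 22 dBV is 24 dB over -2 dBV; at 12:1 that becomes 2 dB over, giving 0 dBV; +6 dB make-up → 6 dBV.
Stage 2: 6 dBV is 12 dB over -6 dBV; at 2.5:1 that becomes 4.8 dB over, giving -1.2 dBV; +3 dB make-up → 1.8 dBV.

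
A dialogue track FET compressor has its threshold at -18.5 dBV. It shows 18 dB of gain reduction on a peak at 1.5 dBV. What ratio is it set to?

10:1

Input overshoot = 1.5 − (-18.5) = 20 dB.
Output overshoot = 20 − 18 = 2 dB.
Ratio = input overshoot / output overshoot = 20 / 2 = 10.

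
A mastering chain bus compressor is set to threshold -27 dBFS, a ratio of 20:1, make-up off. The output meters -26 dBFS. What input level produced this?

The compressed level sits -26 − (-27) = 1 dB over threshold.
Input overshoot = R × output overshoot = 20 dB → input = -27 + 20 = -7 dBFS.

-7 dBFS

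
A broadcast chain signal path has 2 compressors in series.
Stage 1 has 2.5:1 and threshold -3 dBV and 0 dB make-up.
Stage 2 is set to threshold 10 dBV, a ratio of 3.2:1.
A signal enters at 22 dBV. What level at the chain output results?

Stage 1: 25 dB above -3 dBV, reduced 2.5:1 to 10 dB above → 7 dBV.
Stage 2: 7 dBV is at or below the 10 dBV threshold — no compression; output 7 dBV.

7 dBV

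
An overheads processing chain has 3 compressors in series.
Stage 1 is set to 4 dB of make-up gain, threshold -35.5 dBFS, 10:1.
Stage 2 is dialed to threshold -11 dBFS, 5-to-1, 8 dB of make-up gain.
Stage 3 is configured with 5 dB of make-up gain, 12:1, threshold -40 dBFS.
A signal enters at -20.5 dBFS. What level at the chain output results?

Stage 1: 15 dB above -35.5 dBFS, reduced 10:1 to 1.5 dB above → -34 dBFS; +4 dB make-up → -30 dBFS.
Stage 2: -30 dBFS ≤ -11 dBFS, so stage 2 doesn't engage; make-up brings it to -22 dBFS.
Stage 3: 18 dB above -40 dBFS, reduced 12:1 to 1.5 dB above → -38.5 dBFS; +5 dB make-up → -33.5 dBFS.

-33.5 dBFS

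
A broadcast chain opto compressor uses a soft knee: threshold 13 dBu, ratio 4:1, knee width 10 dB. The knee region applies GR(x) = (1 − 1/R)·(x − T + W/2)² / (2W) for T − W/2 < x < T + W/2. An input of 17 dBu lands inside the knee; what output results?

x − T + W/2 = 17 − 13 + 5 = 9.
GR = (1 − 1/4) × 9² / 20 = 0.75 × 81 / 20 = 3.0375 dB.
Output = 17 − 3.0375 = 13.9625 dBu.

13.9625 dBu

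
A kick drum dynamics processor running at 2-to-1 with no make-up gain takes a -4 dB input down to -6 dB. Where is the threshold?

Let T be the threshold. Output overshoot = (input overshoot)/R, so -6 − T = (-4 − T)/2.
2·(-6 − T) = -4 − T → 1·T = -12 − (-4) = -8.
T = -8/1 = -8 dB.

-8 dB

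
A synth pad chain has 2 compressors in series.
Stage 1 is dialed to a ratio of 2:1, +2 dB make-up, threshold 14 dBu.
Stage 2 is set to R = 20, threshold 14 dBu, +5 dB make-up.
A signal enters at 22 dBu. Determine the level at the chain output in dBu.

19.3 dBu

Stage 1: 8 dB above 14 dBu, reduced 2:1 to 4 dB above → 18 dBu; +2 dB make-up → 20 dBu.
Stage 2: overshoot 6 dB → 6/20 = 0.3 dB → 14.3 dBu; +5 dB make-up → 19.3 dBu.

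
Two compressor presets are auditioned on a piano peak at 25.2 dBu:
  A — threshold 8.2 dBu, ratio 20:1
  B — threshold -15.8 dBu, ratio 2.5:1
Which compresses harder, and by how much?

B, by 8.45 dB

A: 17 dB over, compressed to 0.85 dB over, so 16.15 dB of GR.
B: 41 dB over, compressed to 16.4 dB over, so 24.6 dB of GR.
B applies 8.45 dB more gain reduction.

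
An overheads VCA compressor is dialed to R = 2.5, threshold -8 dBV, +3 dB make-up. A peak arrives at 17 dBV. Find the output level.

The input is 25 dB above the -8 dBV threshold.
The 25 dB excess becomes 10 dB after 2.5:1 reduction.
Output = -8 + 10 = 2 dBV; make-up adds 3 dB, giving 5 dBV.

5 dBV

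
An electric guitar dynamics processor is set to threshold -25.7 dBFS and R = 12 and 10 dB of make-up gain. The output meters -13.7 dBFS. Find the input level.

-1.7 dBFS

Before make-up, the level was -13.7 − 10 = -23.7 dBFS.
That's 2 dB above the -25.7 dBFS threshold.
Before 12:1 compression the overshoot was 2 × 12 = 24 dB, so input = -25.7 + 24 = -1.7 dBFS.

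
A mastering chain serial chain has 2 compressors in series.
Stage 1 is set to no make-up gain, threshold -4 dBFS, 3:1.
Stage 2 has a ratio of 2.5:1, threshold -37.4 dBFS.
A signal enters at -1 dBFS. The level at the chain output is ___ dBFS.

Stage 1: overshoot 3 dB → 3/3 = 1 dB → -3 dBFS.
Stage 2: overshoot 34.4 dB → 34.4/2.5 = 13.76 dB → -23.64 dBFS.

-23.64 dBFS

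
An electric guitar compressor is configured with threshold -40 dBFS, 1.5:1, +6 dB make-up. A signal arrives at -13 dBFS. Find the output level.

-16 dBFS

-13 dBFS sits 27 dB over threshold.
At 1.5:1 the overshoot is divided by 1.5, leaving 18 dB above threshold.
That puts the output at -22 dBFS; make-up adds 6 dB, giving -16 dBFS.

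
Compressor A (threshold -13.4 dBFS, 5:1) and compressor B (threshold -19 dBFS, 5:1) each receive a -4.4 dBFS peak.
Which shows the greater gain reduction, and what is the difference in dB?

A: 9 dB over, compressed to 1.8 dB over, so 7.2 dB of GR.
B: 14.6 dB over, compressed to 2.92 dB over, so 11.68 dB of GR.
B reduces 4.48 dB more.

B, by 4.48 dB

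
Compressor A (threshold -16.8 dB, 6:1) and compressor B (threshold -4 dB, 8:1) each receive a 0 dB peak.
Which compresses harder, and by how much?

A, by 10.5 dB

A: overshoot 16.8 dB → output overshoot 2.8 dB → GR 14 dB.
B: overshoot 4 dB → output overshoot 0.5 dB → GR 3.5 dB.
A reduces 10.5 dB more.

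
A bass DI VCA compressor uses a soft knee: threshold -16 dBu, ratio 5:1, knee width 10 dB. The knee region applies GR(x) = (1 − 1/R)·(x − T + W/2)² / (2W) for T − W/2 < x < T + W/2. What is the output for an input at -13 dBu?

-15.56 dBu

x − T + W/2 = -13 − (-16) + 5 = 8.
GR = (1 − 1/5) × 8² / 20 = 0.8 × 64 / 20 = 2.56 dB.
Output = -13 − 2.56 = -15.56 dBu.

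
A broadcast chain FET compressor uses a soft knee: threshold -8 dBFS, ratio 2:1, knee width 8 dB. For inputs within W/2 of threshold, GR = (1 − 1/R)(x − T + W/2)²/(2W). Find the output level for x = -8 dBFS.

-8.5 dBFS

x − T + W/2 = -8 − (-8) + 4 = 4.
GR = (1 − 1/2) × 4² / 16 = 0.5 × 16 / 16 = 0.5 dB.
Output = -8 − 0.5 = -8.5 dBFS.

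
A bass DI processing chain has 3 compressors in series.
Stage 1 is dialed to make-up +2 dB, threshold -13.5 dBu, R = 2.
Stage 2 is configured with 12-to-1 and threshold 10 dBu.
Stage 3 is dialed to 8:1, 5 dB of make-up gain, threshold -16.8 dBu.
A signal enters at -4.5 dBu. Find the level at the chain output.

Stage 1: overshoot 9 dB → 9/2 = 4.5 dB → -9 dBu; +2 dB make-up → -7 dBu.
Stage 2: -7 dBu ≤ 10 dBu, so stage 2 doesn't engage; output -7 dBu.
Stage 3: -7 dBu is 9.8 dB over -16.8 dBu; at 8:1 that becomes 1.225 dB over, giving -15.575 dBu; +5 dB make-up → -10.575 dBu.

-10.575 dBu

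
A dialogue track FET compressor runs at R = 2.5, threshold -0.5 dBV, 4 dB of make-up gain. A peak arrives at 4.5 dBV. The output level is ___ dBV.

5.5 dBV

4.5 dBV sits 5 dB over threshold.
2.5:1 compression reduces that to 5/2.5 = 2 dB over.
That puts the output at 1.5 dBV; make-up adds 4 dB, giving 5.5 dBV.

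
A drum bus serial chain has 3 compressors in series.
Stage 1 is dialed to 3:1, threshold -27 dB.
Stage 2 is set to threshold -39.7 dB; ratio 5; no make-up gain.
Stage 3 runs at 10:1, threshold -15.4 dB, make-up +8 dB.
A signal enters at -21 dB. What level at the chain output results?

-28.76 dB

Stage 1: overshoot 6 dB → 6/3 = 2 dB → -25 dB.
Stage 2: 14.7 dB above -39.7 dB, reduced 5:1 to 2.94 dB above → -36.76 dB.
Stage 3: -36.76 dB ≤ -15.4 dB, so stage 3 doesn't engage; make-up brings it to -28.76 dB.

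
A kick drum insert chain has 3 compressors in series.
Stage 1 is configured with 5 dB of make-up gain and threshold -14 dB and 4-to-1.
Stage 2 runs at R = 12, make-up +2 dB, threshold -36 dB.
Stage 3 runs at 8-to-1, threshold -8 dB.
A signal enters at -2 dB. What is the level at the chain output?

Stage 1: overshoot 12 dB → 12/4 = 3 dB → -11 dB; +5 dB make-up → -6 dB.
Stage 2: 30 dB above -36 dB, reduced 12:1 to 2.5 dB above → -33.5 dB; +2 dB make-up → -31.5 dB.
Stage 3: -31.5 dB ≤ -8 dB, so stage 3 doesn't engage; output -31.5 dB.

-31.5 dB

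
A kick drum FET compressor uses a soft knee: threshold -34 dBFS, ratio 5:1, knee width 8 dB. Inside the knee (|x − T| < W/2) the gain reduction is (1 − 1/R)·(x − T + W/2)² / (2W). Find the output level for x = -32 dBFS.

x − T + W/2 = -32 − (-34) + 4 = 6.
GR = (1 − 1/5) × 6² / 16 = 0.8 × 36 / 16 = 1.8 dB.
Output = -32 − 1.8 = -33.8 dBFS.

-33.8 dBFS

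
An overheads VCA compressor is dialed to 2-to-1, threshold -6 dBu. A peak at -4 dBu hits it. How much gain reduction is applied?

1 dB

-4 dBu exceeds the threshold by 2 dB.
After 2:1 compression the overshoot becomes 2/2 = 1 dB.
Gain reduction = 2 − 1 = 1 dB.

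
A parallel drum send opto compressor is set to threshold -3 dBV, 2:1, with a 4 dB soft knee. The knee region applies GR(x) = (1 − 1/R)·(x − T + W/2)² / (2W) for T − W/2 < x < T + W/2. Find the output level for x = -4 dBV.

x − T + W/2 = -4 − (-3) + 2 = 1.
GR = (1 − 1/2) × 1² / 8 = 0.5 × 1 / 8 = 0.0625 dB.
Output = -4 − 0.0625 = -4.0625 dBV.

-4.0625 dBV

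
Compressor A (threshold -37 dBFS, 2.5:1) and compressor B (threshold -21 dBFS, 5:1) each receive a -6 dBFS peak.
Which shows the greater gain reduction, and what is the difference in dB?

A: overshoot 31 dB → output overshoot 12.4 dB → GR 18.6 dB.
B: overshoot 15 dB → output overshoot 3 dB → GR 12 dB.
A reduces 6.6 dB more.

A, by 6.6 dB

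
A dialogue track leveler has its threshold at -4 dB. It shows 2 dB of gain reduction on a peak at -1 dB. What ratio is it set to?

3:1

Input overshoot = -1 − (-4) = 3 dB.
Output overshoot = 3 − 2 = 1 dB.
Ratio = input overshoot / output overshoot = 3 / 1 = 3.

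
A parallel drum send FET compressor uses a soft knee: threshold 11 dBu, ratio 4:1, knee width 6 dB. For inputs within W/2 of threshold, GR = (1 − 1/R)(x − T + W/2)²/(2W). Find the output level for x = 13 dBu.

x − T + W/2 = 13 − 11 + 3 = 5.
GR = (1 − 1/4) × 5² / 12 = 0.75 × 25 / 12 = 1.5625 dB.
Output = 13 − 1.5625 = 11.4375 dBu.

11.4375 dBu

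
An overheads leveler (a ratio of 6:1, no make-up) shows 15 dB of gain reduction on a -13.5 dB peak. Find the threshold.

-31.5 dB

Let T be the threshold. Output overshoot = (input overshoot)/R, so -28.5 − T = (-13.5 − T)/6.
6·(-28.5 − T) = -13.5 − T → 5·T = -171 − (-13.5) = -157.5.
T = -157.5/5 = -31.5 dB.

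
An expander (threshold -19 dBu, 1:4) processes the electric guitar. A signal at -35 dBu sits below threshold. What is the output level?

-83 dBu

Undershoot = (-19) − (-35) = 16 dB.
At 1:4, that expands to 64 dB under threshold.
Output = -19 − 64 = -83 dBu.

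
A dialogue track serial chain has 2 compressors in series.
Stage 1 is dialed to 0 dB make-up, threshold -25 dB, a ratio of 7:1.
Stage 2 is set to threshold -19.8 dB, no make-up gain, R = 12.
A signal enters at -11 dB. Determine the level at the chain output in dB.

Stage 1: overshoot 14 dB → 14/7 = 2 dB → -23 dB.
Stage 2: -23 dB ≤ -19.8 dB, so stage 2 doesn't engage; output -23 dB.

-23 dB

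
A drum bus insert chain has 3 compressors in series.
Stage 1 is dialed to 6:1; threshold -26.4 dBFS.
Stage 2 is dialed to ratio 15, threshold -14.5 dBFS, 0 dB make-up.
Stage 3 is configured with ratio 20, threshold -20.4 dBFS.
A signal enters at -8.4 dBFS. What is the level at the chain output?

Stage 1: 18 dB above -26.4 dBFS, reduced 6:1 to 3 dB above → -23.4 dBFS.
Stage 2: -23.4 dBFS ≤ -14.5 dBFS, so stage 2 doesn't engage; output -23.4 dBFS.
Stage 3: below threshold (-23.4 ≤ -20.4); passes unchanged; output -23.4 dBFS.

-23.4 dBFS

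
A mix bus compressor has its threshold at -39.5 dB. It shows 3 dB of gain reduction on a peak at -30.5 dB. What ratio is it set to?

Input overshoot = -30.5 − (-39.5) = 9 dB.
Output overshoot = 9 − 3 = 6 dB.
Ratio = input overshoot / output overshoot = 9 / 6 = 1.5.

1.5:1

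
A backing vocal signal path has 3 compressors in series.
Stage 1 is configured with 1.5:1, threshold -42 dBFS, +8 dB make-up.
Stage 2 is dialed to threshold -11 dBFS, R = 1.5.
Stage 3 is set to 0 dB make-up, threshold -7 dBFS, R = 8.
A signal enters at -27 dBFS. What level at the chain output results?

Stage 1: -27 dBFS is 15 dB over -42 dBFS; at 1.5:1 that becomes 10 dB over, giving -32 dBFS; +8 dB make-up → -24 dBFS.
Stage 2: -24 dBFS ≤ -11 dBFS, so stage 2 doesn't engage; output -24 dBFS.
Stage 3: -24 dBFS ≤ -7 dBFS, so stage 3 doesn't engage; output -24 dBFS.

-24 dBFS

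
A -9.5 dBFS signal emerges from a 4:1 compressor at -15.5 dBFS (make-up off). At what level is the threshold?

Let T be the threshold. Output overshoot = (input overshoot)/R, so -15.5 − T = (-9.5 − T)/4.
4·(-15.5 − T) = -9.5 − T → 3·T = -62 − (-9.5) = -52.5.
T = -52.5/3 = -17.5 dBFS.

-17.5 dBFS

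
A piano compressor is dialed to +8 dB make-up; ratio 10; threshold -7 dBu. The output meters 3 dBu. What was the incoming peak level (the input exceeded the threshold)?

Stripping the +8 dB make-up gives -5 dBu at the gain stage.
That's 2 dB above the -7 dBu threshold.
Input overshoot = R × output overshoot = 20 dB → input = -7 + 20 = 13 dBu.

13 dBu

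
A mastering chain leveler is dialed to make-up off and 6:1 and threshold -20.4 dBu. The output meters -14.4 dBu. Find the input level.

15.6 dBu

Post-compression overshoot = -14.4 − (-20.4) = 6 dB.
Undo the ratio: input overshoot = 6 × 6 = 36 dB, giving input = 15.6 dBu.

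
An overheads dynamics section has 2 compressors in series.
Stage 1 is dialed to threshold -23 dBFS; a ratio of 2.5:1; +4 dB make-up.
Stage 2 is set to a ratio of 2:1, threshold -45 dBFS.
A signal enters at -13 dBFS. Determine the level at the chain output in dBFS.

-30 dBFS

Stage 1: 10 dB above -23 dBFS, reduced 2.5:1 to 4 dB above → -19 dBFS; +4 dB make-up → -15 dBFS.
Stage 2: 30 dB above -45 dBFS, reduced 2:1 to 15 dB above → -30 dBFS.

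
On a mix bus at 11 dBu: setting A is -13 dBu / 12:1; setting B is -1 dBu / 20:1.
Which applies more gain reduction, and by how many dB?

A, by 10.6 dB

A: overshoot 24 dB → output overshoot 2 dB → GR 22 dB.
B: overshoot 12 dB → output overshoot 0.6 dB → GR 11.4 dB.
A reduces 10.6 dB more.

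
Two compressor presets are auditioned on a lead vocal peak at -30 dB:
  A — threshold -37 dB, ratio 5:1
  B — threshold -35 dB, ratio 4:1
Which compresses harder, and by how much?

A: 7 dB over, compressed to 1.4 dB over, so 5.6 dB of GR.
B: 5 dB over, compressed to 1.25 dB over, so 3.75 dB of GR.
A reduces 1.85 dB more.

A, by 1.85 dB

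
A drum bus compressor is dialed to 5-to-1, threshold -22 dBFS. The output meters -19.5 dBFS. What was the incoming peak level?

-9.5 dBFS

That's 2.5 dB above the -22 dBFS threshold.
Input overshoot = R × output overshoot = 12.5 dB → input = -22 + 12.5 = -9.5 dBFS.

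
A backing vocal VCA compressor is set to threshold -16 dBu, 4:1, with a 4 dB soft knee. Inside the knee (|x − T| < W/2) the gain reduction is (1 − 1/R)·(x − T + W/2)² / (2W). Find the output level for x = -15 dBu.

x − T + W/2 = -15 − (-16) + 2 = 3.
GR = (1 − 1/4) × 3² / 8 = 0.75 × 9 / 8 = 0.84375 dB.
Output = -15 − 0.84375 = -15.84375 dBu.

-15.84375 dBu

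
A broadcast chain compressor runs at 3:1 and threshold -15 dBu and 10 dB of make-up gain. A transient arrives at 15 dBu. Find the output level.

15 dBu sits 30 dB over threshold.
At 3:1 the overshoot is divided by 3, leaving 10 dB above threshold.
That puts the output at -5 dBu; make-up adds 10 dB, giving 5 dBu.

5 dBu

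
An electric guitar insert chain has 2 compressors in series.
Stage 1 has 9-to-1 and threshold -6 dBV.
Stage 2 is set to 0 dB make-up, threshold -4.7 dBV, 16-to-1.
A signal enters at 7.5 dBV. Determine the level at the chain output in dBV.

Stage 1: overshoot 13.5 dB → 13.5/9 = 1.5 dB → -4.5 dBV.
Stage 2: overshoot 0.2 dB → 0.2/16 = 0.0125 dB → -4.6875 dBV.

-4.6875 dBV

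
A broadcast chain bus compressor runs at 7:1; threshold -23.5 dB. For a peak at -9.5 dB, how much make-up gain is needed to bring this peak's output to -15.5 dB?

Without make-up, output = threshold + overshoot/7 = -23.5 + 2 = -21.5 dB.
Gap to target: 6 dB.

6 dB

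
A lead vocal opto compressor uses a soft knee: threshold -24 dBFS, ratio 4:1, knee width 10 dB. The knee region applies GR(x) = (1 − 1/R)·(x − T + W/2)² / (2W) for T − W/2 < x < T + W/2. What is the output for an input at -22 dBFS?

-23.8375 dBFS

x − T + W/2 = -22 − (-24) + 5 = 7.
GR = (1 − 1/4) × 7² / 20 = 0.75 × 49 / 20 = 1.8375 dB.
Output = -22 − 1.8375 = -23.8375 dBFS.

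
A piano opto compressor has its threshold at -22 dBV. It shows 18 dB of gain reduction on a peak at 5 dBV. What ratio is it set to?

3:1

Input overshoot = 5 − (-22) = 27 dB.
Output overshoot = 27 − 18 = 9 dB.
Ratio = input overshoot / output overshoot = 27 / 9 = 3.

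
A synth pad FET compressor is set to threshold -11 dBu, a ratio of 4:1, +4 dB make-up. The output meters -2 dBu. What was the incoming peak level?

Remove make-up: -2 − 4 = -6 dBu.
The compressed level sits -6 − (-11) = 5 dB over threshold.
Input overshoot = R × output overshoot = 20 dB → input = -11 + 20 = 9 dBu.

9 dBu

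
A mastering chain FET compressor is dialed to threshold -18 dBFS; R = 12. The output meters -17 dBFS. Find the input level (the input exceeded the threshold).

-6 dBFS

Post-compression overshoot = -17 − (-18) = 1 dB.
Undo the ratio: input overshoot = 1 × 12 = 12 dB, giving input = -6 dBFS.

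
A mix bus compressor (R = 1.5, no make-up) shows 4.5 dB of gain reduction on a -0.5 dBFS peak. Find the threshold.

Gain reduction = -0.5 − (-5) = 4.5 dB; output overshoot = GR / (R − 1) = 4.5 / 0.5 = 9 dB.
Threshold = output − output overshoot = -5 − 9 = -14 dBFS.

-14 dBFS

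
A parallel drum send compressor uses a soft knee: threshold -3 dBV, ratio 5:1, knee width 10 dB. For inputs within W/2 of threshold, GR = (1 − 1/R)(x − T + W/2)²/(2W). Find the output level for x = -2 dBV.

-3.44 dBV

x − T + W/2 = -2 − (-3) + 5 = 6.
GR = (1 − 1/5) × 6² / 20 = 0.8 × 36 / 20 = 1.44 dB.
Output = -2 − 1.44 = -3.44 dBV.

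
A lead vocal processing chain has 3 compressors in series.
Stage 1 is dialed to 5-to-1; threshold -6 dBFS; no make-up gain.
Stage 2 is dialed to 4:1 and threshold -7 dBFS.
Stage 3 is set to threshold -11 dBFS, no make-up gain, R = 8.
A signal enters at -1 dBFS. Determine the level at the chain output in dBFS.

Stage 1: overshoot 5 dB → 5/5 = 1 dB → -5 dBFS.
Stage 2: 2 dB above -7 dBFS, reduced 4:1 to 0.5 dB above → -6.5 dBFS.
Stage 3: overshoot 4.5 dB → 4.5/8 = 0.5625 dB → -10.4375 dBFS.

-10.4375 dBFS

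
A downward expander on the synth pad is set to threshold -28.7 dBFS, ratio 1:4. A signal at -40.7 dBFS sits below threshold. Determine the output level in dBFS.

-76.7 dBFS

Undershoot = (-28.7) − (-40.7) = 12 dB.
At 1:4, that expands to 48 dB under threshold.
Output = -28.7 − 48 = -76.7 dBFS.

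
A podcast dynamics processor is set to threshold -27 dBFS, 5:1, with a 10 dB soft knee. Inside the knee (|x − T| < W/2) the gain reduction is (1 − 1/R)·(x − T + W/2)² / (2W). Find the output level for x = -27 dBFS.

-28 dBFS

x − T + W/2 = -27 − (-27) + 5 = 5.
GR = (1 − 1/5) × 5² / 20 = 0.8 × 25 / 20 = 1 dB.
Output = -27 − 1 = -28 dBFS.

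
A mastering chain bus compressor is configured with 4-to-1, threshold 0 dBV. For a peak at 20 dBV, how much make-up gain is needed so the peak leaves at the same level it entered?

15 dB

Overshoot 20 dB → 20/4 = 5 dB after compression, so the compressed level is 0 + 5 = 5 dBV.
Make-up = target − compressed = 20 − 5 = 15 dB.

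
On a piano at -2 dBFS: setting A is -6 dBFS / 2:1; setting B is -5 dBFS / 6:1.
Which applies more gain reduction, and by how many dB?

B, by 0.5 dB

A: overshoot 4 dB → output overshoot 2 dB → GR 2 dB.
B: overshoot 3 dB → output overshoot 0.5 dB → GR 2.5 dB.
B applies 0.5 dB more gain reduction.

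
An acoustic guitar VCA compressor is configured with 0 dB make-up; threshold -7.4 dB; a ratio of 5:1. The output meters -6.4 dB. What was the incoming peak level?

-2.4 dB

Post-compression overshoot = -6.4 − (-7.4) = 1 dB.
Before 5:1 compression the overshoot was 1 × 5 = 5 dB, so input = -7.4 + 5 = -2.4 dB.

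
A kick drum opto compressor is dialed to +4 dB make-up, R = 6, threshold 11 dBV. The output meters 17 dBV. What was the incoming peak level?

23 dBV

Before make-up, the level was 17 − 4 = 13 dBV.
That's 2 dB above the 11 dBV threshold.
Undo the ratio: input overshoot = 2 × 6 = 12 dB, giving input = 23 dBV.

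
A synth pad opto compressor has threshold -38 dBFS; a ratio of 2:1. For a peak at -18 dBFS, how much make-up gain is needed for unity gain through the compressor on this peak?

10 dB

Without make-up, output = threshold + overshoot/2 = -38 + 10 = -28 dBFS.
Gap to target: 10 dB.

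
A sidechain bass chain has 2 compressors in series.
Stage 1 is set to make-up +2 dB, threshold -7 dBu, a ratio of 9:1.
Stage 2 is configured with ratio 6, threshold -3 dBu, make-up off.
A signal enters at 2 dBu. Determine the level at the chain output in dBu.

-4 dBu

Stage 1: 2 dBu is 9 dB over -7 dBu; at 9:1 that becomes 1 dB over, giving -6 dBu; +2 dB make-up → -4 dBu.
Stage 2: below threshold (-4 ≤ -3); passes unchanged; output -4 dBu.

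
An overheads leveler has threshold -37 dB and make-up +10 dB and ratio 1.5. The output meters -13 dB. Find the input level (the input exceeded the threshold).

Before make-up, the level was -13 − 10 = -23 dB.
That's 14 dB above the -37 dB threshold.
Input overshoot = R × output overshoot = 21 dB → input = -37 + 21 = -16 dB.

-16 dB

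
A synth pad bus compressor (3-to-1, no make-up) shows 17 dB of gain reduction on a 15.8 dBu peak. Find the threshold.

Gain reduction = 15.8 − (-1.2) = 17 dB; output overshoot = GR / (R − 1) = 17 / 2 = 8.5 dB.
Threshold = output − output overshoot = -1.2 − 8.5 = -9.7 dBu.

-9.7 dBu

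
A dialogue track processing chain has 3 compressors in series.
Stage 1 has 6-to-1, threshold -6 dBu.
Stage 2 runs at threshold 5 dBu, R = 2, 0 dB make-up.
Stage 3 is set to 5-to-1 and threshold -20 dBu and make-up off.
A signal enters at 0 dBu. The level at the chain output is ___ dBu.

-17 dBu

Stage 1: 0 dBu is 6 dB over -6 dBu; at 6:1 that becomes 1 dB over, giving -5 dBu.
Stage 2: -5 dBu is at or below the 5 dBu threshold — no compression; output -5 dBu.
Stage 3: overshoot 15 dB → 15/5 = 3 dB → -17 dBu.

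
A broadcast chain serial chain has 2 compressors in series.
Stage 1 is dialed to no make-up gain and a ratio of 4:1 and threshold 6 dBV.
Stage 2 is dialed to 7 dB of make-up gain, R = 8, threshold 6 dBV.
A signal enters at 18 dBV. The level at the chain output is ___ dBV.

13.375 dBV

Stage 1: 18 dBV is 12 dB over 6 dBV; at 4:1 that becomes 3 dB over, giving 9 dBV.
Stage 2: 9 dBV is 3 dB over 6 dBV; at 8:1 that becomes 0.375 dB over, giving 6.375 dBV; +7 dB make-up → 13.375 dBV.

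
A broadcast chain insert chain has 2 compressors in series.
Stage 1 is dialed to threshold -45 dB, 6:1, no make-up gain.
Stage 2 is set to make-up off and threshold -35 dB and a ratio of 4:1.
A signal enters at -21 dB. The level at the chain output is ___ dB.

-41 dB

Stage 1: overshoot 24 dB → 24/6 = 4 dB → -41 dB.
Stage 2: below threshold (-41 ≤ -35); passes unchanged; output -41 dB.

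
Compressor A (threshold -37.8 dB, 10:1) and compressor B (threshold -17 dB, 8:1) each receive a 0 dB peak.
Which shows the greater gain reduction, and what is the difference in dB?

A, by 19.145 dB

A: GR = 37.8 − 37.8/10 = 34.02 dB.
B: GR = 17 − 17/8 = 14.875 dB.
A reduces 19.145 dB more.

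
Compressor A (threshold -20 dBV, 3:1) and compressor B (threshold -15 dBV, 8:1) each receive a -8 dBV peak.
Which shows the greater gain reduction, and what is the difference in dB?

A, by 1.875 dB

A: overshoot 12 dB → output overshoot 4 dB → GR 8 dB.
B: overshoot 7 dB → output overshoot 0.875 dB → GR 6.125 dB.
A applies 1.875 dB more gain reduction.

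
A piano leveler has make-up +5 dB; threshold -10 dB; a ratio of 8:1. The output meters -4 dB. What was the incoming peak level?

Stripping the +5 dB make-up gives -9 dB at the gain stage.
The compressed level sits -9 − (-10) = 1 dB over threshold.
Input overshoot = R × output overshoot = 8 dB → input = -10 + 8 = -2 dB.

-2 dB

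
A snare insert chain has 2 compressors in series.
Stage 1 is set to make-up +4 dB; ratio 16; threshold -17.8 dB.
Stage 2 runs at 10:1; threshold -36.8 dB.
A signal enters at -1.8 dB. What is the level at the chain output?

-34.4 dB

Stage 1: overshoot 16 dB → 16/16 = 1 dB → -16.8 dB; +4 dB make-up → -12.8 dB.
Stage 2: overshoot 24 dB → 24/10 = 2.4 dB → -34.4 dB.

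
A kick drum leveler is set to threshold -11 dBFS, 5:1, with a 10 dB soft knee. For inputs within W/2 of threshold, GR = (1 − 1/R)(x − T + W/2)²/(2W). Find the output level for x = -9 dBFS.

-10.96 dBFS

x − T + W/2 = -9 − (-11) + 5 = 7.
GR = (1 − 1/5) × 7² / 20 = 0.8 × 49 / 20 = 1.96 dB.
Output = -9 − 1.96 = -10.96 dBFS.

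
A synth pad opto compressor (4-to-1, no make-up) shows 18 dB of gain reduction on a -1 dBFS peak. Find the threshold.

-25 dBFS

Gain reduction = -1 − (-19) = 18 dB; output overshoot = GR / (R − 1) = 18 / 3 = 6 dB.
Threshold = output − output overshoot = -19 − 6 = -25 dBFS.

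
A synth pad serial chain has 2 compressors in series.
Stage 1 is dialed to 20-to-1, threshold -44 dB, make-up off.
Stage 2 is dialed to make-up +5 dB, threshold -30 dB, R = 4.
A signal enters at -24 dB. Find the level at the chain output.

-38 dB

Stage 1: overshoot 20 dB → 20/20 = 1 dB → -43 dB.
Stage 2: -43 dB is at or below the -30 dB threshold — no compression; make-up brings it to -38 dB.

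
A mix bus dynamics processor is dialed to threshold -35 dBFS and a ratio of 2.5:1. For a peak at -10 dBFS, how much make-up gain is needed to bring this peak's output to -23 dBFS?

2 dB

The peak compresses to -35 + 25/2.5 = -25 dBFS.
To reach -23 dBFS requires -23 − (-25) = 2 dB of make-up.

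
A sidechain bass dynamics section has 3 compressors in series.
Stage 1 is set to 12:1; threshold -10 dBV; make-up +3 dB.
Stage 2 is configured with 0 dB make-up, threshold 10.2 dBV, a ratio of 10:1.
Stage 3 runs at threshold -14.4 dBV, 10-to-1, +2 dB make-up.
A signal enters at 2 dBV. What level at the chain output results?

-11.56 dBV

Stage 1: overshoot 12 dB → 12/12 = 1 dB → -9 dBV; +3 dB make-up → -6 dBV.
Stage 2: -6 dBV ≤ 10.2 dBV, so stage 2 doesn't engage; output -6 dBV.
Stage 3: 8.4 dB above -14.4 dBV, reduced 10:1 to 0.84 dB above → -13.56 dBV; +2 dB make-up → -11.56 dBV.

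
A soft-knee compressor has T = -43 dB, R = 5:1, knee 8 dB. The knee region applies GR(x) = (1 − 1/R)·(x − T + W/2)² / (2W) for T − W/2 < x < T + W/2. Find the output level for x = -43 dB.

x − T + W/2 = -43 − (-43) + 4 = 4.
GR = (1 − 1/5) × 4² / 16 = 0.8 × 16 / 16 = 0.8 dB.
Output = -43 − 0.8 = -43.8 dB.

-43.8 dB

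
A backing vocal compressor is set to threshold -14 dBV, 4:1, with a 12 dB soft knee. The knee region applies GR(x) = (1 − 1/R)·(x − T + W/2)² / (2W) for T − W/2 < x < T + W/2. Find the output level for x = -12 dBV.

-14 dBV

x − T + W/2 = -12 − (-14) + 6 = 8.
GR = (1 − 1/4) × 8² / 24 = 0.75 × 64 / 24 = 2 dB.
Output = -12 − 2 = -14 dBV.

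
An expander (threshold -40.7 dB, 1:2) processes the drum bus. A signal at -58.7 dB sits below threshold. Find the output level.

-76.7 dB

Below threshold, a 1:2 expander applies gain = (2−1)×(T − x) of attenuation.
(2−1) × 18 = 18 dB, so output = -58.7 − 18 = -76.7 dB.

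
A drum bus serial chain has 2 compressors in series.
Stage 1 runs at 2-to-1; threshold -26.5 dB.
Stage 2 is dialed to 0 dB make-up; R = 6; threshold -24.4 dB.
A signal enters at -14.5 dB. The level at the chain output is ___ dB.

Stage 1: -14.5 dB is 12 dB over -26.5 dB; at 2:1 that becomes 6 dB over, giving -20.5 dB.
Stage 2: 3.9 dB above -24.4 dB, reduced 6:1 to 0.65 dB above → -23.75 dB.

-23.75 dB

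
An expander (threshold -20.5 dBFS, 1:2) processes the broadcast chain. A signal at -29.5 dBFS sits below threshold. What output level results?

Below threshold, a 1:2 expander applies gain = (2−1)×(T − x) of attenuation.
(2−1) × 9 = 9 dB, so output = -29.5 − 9 = -38.5 dBFS.

-38.5 dBFS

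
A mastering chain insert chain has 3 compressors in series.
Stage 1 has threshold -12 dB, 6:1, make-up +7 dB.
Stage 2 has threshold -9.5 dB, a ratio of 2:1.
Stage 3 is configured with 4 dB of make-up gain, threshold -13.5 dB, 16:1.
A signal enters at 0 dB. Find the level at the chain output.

-9.046875 dB

Stage 1: overshoot 12 dB → 12/6 = 2 dB → -10 dB; +7 dB make-up → -3 dB.
Stage 2: overshoot 6.5 dB → 6.5/2 = 3.25 dB → -6.25 dB.
Stage 3: 7.25 dB above -13.5 dB, reduced 16:1 to 0.453125 dB above → -13.046875 dB; +4 dB make-up → -9.046875 dB.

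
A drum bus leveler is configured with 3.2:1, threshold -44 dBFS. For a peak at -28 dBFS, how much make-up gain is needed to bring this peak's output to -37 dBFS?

2 dB

The peak compresses to -44 + 16/3.2 = -39 dBFS.
To reach -37 dBFS requires -37 − (-39) = 2 dB of make-up.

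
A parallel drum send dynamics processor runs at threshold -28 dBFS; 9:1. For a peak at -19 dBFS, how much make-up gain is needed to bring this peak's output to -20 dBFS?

7 dB

Overshoot 9 dB → 9/9 = 1 dB after compression, so the compressed level is -28 + 1 = -27 dBFS.
Make-up = target − compressed = -20 − (-27) = 7 dB.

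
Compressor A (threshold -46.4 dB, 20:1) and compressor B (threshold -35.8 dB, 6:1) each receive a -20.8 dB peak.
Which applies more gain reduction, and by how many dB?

A: 25.6 dB over, compressed to 1.28 dB over, so 24.32 dB of GR.
B: 15 dB over, compressed to 2.5 dB over, so 12.5 dB of GR.
A reduces 11.82 dB more.

A, by 11.82 dB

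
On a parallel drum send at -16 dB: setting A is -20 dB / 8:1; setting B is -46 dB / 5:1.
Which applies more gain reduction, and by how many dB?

A: GR = 4 − 4/8 = 3.5 dB.
B: GR = 30 − 30/5 = 24 dB.
B reduces 20.5 dB more.

B, by 20.5 dB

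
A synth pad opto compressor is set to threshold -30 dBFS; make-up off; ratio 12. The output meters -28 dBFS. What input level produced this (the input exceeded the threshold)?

The compressed level sits -28 − (-30) = 2 dB over threshold.
Undo the ratio: input overshoot = 2 × 12 = 24 dB, giving input = -6 dBFS.

-6 dBFS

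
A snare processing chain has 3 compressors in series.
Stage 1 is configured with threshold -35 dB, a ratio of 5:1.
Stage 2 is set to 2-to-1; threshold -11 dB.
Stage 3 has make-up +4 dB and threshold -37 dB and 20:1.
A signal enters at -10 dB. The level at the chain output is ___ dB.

Stage 1: 25 dB above -35 dB, reduced 5:1 to 5 dB above → -30 dB.
Stage 2: below threshold (-30 ≤ -11); passes unchanged; output -30 dB.
Stage 3: 7 dB above -37 dB, reduced 20:1 to 0.35 dB above → -36.65 dB; +4 dB make-up → -32.65 dB.

-32.65 dB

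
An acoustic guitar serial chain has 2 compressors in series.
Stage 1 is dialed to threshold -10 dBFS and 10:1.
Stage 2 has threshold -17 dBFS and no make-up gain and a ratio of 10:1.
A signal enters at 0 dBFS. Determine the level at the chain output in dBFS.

Stage 1: 0 dBFS is 10 dB over -10 dBFS; at 10:1 that becomes 1 dB over, giving -9 dBFS.
Stage 2: -9 dBFS is 8 dB over -17 dBFS; at 10:1 that becomes 0.8 dB over, giving -16.2 dBFS.

-16.2 dBFS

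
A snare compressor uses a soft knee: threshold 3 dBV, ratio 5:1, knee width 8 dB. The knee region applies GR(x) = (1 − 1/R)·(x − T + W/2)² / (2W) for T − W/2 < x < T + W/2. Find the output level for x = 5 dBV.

x − T + W/2 = 5 − 3 + 4 = 6.
GR = (1 − 1/5) × 6² / 16 = 0.8 × 36 / 16 = 1.8 dB.
Output = 5 − 1.8 = 3.2 dBV.

3.2 dBV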